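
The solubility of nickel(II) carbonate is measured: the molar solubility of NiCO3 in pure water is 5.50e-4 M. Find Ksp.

Ksp = 3.03 x 10^-7

NiCO3(s) <=> Ni^2+ + CO3^2-
With molar solubility s: [Ni^2+] = s, [CO3^2-] = s.
Ksp = [Ni^2+][CO3^2-]
Ksp = s × s = s^2
With s = 5.50 x 10^-4: Ksp = 3.03 × 10^-7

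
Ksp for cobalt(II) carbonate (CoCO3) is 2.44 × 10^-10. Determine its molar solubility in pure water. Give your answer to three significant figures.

1.56 × 10^-5 M

CoCO3(s) ⇌ Co^2+ + CO3^2-
Ksp = [Co^2+][CO3^2-]
Let s = molar solubility. Then [Co^2+] = s and [CO3^2-] = s.
Ksp = s^2
s = (2.44 × 10^-10)^(1/2) = 1.56 x 10^-5 M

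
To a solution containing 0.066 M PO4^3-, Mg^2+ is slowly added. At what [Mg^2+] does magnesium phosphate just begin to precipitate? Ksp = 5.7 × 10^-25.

Mg3(PO4)2(s) ⇌ 3 Mg^2+(aq) + 2 PO4^3-(aq)
Ksp = [Mg^2+]^3[PO4^3-]^2
Precipitation begins when Q = Ksp. With [PO4^3-] = 0.066 M:
5.7 × 10^-25 = (0.066)^2 × [Mg^2+]^3
[Mg^2+] = (5.7 × 10^-25 / 4.36 × 10^-3)^(1/3) = 5.1 × 10^-8 M

5.1e-8 M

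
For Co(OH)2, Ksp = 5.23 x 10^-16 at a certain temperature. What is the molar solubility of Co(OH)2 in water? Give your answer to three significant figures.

s = 5.08e-6 M

Co(OH)2(s) ⇌ Co^2+ + 2 OH^-
Ksp = [Co^2+][OH^-]^2
With molar solubility s: [Co^2+] = s, [OH^-] = 2s.
Substituting: Ksp = s(2s)^2 = 4s^3
Solving, s = (5.23 x 10^-16/4)^(1/3) = 5.08 x 10^-6 M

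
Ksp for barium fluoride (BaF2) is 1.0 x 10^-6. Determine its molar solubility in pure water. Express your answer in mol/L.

s = 6.3e-3 M

BaF2(s) <=> Ba^2+(aq) + 2 F^-(aq)
Ksp = [Ba^2+][F^-]^2
Let s = molar solubility. Then [Ba^2+] = s and [F^-] = 2s.
So Ksp = s × (2s)^2 = 4s^3
s = (1.0 x 10^-6 / 4)^(1/3) = 6.3 × 10^-3 M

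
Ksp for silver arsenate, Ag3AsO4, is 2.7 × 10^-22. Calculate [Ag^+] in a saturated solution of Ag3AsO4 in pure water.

5.3 × 10^-6 M

Ag3AsO4(s) ⇌ 3 Ag^+(aq) + AsO4^3-(aq)
Ksp = [Ag^+]^3[AsO4^3-]
Let s = molar solubility. Then [Ag^+] = 3s and [AsO4^3-] = s.
Ksp = (3s)^3s = 27s^4
s^4 = 2.7 × 10^-22 / 27, so s = 1.78 × 10^-6 M
[Ag^+] = 3s = 5.3 x 10^-6 M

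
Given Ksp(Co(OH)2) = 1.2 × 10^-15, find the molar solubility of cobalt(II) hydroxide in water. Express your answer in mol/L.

Co(OH)2(s) <=> Co^2+(aq) + 2 OH^-(aq)
Ksp = [Co^2+][OH^-]^2
If s mol/L of Co(OH)2 dissolves, [Co^2+] = s and [OH^-] = 2s.
So Ksp = s × (2s)^2 = 4s^3
s^3 = 1.2 × 10^-15 / 4, so s = 6.7 × 10^-6 M

6.7 × 10^-6 M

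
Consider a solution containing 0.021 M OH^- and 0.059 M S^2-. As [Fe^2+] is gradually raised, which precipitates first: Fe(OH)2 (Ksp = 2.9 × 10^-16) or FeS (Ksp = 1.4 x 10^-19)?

Each salt begins to precipitate when Q = Ksp, i.e. when [Fe^2+] reaches its threshold.
For Fe(OH)2: 2.9 × 10^-16 = (0.021)^2 × [Fe^2+]  ⇒  [Fe^2+] = 6.6 × 10^-13 M.
For FeS: 1.4 x 10^-19 = 0.059 × [Fe^2+]  ⇒  [Fe^2+] = 2.4 × 10^-18 M.
The salt with the lower threshold [Fe^2+] precipitates first: FeS.

FeS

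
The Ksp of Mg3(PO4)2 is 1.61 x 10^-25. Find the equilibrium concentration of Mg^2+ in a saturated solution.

Mg3(PO4)2(s) ⇌ 3 Mg^2+ + 2 PO4^3-
Ksp = [Mg^2+]^3[PO4^3-]^2
With molar solubility s: [Mg^2+] = 3s, [PO4^3-] = 2s.
So Ksp = (3s)^3 × (2s)^2 = 108s^5
Solving, s = (1.61 x 10^-25/108)^(1/5) = 4.312 × 10^-6 M
[Mg^2+] = 3s = 1.29 x 10^-5 M

[Mg^2+] = 1.29 × 10^-5 M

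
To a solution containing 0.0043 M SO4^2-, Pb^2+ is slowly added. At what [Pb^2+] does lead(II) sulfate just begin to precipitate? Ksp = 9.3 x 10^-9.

PbSO4(s) <=> Pb^2+(aq) + SO4^2-(aq)
Ksp = [Pb^2+][SO4^2-]
Precipitation begins when Q = Ksp. With [SO4^2-] = 0.0043 M:
9.3 x 10^-9 = (0.0043) × [Pb^2+]
[Pb^2+] = (9.3 x 10^-9 / 4.3 x 10^-3) = 2.2 x 10^-6 M

[Pb^2+] ≈ 2.2 × 10^-6 M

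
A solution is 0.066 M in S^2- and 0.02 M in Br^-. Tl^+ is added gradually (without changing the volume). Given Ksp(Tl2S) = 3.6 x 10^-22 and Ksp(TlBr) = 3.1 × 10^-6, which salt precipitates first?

Tl2S

Each salt begins to precipitate when Q = Ksp, i.e. when [Tl^+] reaches its threshold.
For Tl2S: 3.6 x 10^-22 = 0.066 × [Tl^+]^2  ⇒  [Tl^+] = 7.4 × 10^-11 M.
For TlBr: 3.1 × 10^-6 = 0.02 × [Tl^+]  ⇒  [Tl^+] = 1.6 × 10^-4 M.
The salt with the lower threshold [Tl^+] precipitates first: Tl2S.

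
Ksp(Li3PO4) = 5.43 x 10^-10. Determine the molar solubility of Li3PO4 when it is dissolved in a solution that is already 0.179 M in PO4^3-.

Li3PO4(s) ⇌ 3 Li^+(aq) + PO4^3-(aq)
Ksp = [Li^+]^3[PO4^3-]
If s mol/L dissolves here, [Li^+] = 3s, [PO4^3-] = 0.179 + s ≈ 0.179 (since the PO4^3- already present dominates).
Ksp ≈ (3s)^3 × 0.179
s = 4.83 × 10^-4 M
Check: s = 4.8 × 10^-4 ≪ 0.179, so the approximation is valid.

s ≈ 4.83e-4 M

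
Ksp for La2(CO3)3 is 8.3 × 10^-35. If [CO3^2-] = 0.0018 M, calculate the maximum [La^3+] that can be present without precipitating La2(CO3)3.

[La^3+] = 1.2 x 10^-13 M

La2(CO3)3(s) ⇌ 2 La^3+ + 3 CO3^2-
Ksp = [La^3+]^2[CO3^2-]^3
Precipitation begins when Q = Ksp. With [CO3^2-] = 0.0018 M:
8.3 × 10^-35 = (0.0018)^3 × [La^3+]^2
[La^3+] = (8.3 × 10^-35 / 5.83 × 10^-9)^(1/2) = 1.2 × 10^-13 M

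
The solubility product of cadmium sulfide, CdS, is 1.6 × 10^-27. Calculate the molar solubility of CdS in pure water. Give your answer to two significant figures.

s ≈ 4.0 x 10^-14 M

CdS(s) <=> Cd^2+ + S^2-
Ksp = [Cd^2+][S^2-]
For each mole of CdS that dissolves: [Cd^2+] = s, [S^2-] = s.
Ksp = s × s = s^2
s = (1.6 × 10^-27)^(1/2) = 4.0 × 10^-14 M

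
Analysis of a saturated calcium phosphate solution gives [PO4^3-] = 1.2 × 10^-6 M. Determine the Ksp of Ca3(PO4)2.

8.4e-30

Ca3(PO4)2(s) ⇌ 3 Ca^2+(aq) + 2 PO4^3-(aq)
Stoichiometry gives [Ca^2+] = (3/2)[PO4^3-] = 1.80 x 10^-6 M.
Ksp = [Ca^2+]^3[PO4^3-]^2
Ksp = (1.80 × 10^-6)^3 × (1.2 × 10^-6)^2 = 8.4 × 10^-30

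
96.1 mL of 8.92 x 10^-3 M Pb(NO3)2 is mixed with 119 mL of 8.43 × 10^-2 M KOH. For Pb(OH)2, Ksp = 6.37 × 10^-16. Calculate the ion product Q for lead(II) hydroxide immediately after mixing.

Total volume = 96.1 + 119 = 215.1 mL.
[Pb^2+] = 8.92 x 10^-3 × (96.1/215.1) = 3.985 × 10^-3 M
[OH^-] = 8.43 × 10^-2 × (119/215.1) = 4.664 × 10^-2 M
Pb(OH)2(s) <=> Pb^2+ + 2 OH^-, so Q = [Pb^2+][OH^-]^2
Q = (3.985 × 10^-3)(4.664 × 10^-2)^2 = 8.67 x 10^-6
Q > Ksp, so Pb(OH)2 will precipitate.

Q ≈ 8.67 × 10^-6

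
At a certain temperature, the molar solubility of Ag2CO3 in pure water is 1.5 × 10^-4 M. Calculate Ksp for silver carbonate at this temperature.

Ksp = 1.4e-11

Ag2CO3(s) <=> 2 Ag^+(aq) + CO3^2-(aq)
With molar solubility s: [Ag^+] = 2s, [CO3^2-] = s.
Ksp = [Ag^+]^2[CO3^2-]
So Ksp = (2s)^2 × s = 4s^3
Ksp = 4 × (1.5 x 10^-4)^3 = 1.4 × 10^-11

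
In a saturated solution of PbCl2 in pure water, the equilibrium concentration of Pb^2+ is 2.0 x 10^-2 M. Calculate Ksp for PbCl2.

PbCl2(s) ⇌ Pb^2+ + 2 Cl^-
Stoichiometry gives [Cl^-] = (2/1)[Pb^2+] = 4.00 × 10^-2 M.
Ksp = [Pb^2+][Cl^-]^2
Ksp = 2.0 × 10^-2 × (4.00 x 10^-2)^2 = 3.2 x 10^-5

Ksp ≈ 3.2 × 10^-5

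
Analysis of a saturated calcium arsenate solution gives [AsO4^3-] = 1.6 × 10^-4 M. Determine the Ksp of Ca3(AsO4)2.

3.5e-19

Ca3(AsO4)2(s) ⇌ 3 Ca^2+ + 2 AsO4^3-
Stoichiometry gives [Ca^2+] = (3/2)[AsO4^3-] = 2.40 x 10^-4 M.
Ksp = [Ca^2+]^3[AsO4^3-]^2
Ksp = (2.40 × 10^-4)^3 × (1.6 x 10^-4)^2 = 3.5 x 10^-19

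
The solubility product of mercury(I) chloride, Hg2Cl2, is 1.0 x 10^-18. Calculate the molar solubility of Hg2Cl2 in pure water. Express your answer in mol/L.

s = 6.3 x 10^-7 M

Hg2Cl2(s) <=> Hg2^2+ + 2 Cl^-
Ksp = [Hg2^2+][Cl^-]^2
For each mole of Hg2Cl2 that dissolves: [Hg2^2+] = s, [Cl^-] = 2s.
Ksp = s(2s)^2 = 4s^3
Solving, s = (1.0 x 10^-18/4)^(1/3) = 6.3 × 10^-7 M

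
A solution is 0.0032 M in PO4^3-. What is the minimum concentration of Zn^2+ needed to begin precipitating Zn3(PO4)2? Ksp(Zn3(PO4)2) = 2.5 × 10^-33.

[Zn^2+] = 6.3 × 10^-10 M

Zn3(PO4)2(s) <=> 3 Zn^2+ + 2 PO4^3-
Ksp = [Zn^2+]^3[PO4^3-]^2
Precipitation begins when Q = Ksp. With [PO4^3-] = 0.0032 M:
2.5 × 10^-33 = (0.0032)^2 × [Zn^2+]^3
[Zn^2+] = (2.5 × 10^-33 / 1.02 × 10^-5)^(1/3) = 6.3 × 10^-10 M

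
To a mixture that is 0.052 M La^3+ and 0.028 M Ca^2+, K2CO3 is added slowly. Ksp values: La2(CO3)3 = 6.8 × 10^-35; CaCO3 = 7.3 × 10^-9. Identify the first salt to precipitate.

Each salt begins to precipitate when Q = Ksp, i.e. when [CO3^2-] reaches its threshold.
For La2(CO3)3: 6.8 × 10^-35 = (0.052)^2 × [CO3^2-]^3  ⇒  [CO3^2-] = 2.9 x 10^-11 M.
For CaCO3: 7.3 × 10^-9 = 0.028 × [CO3^2-]  ⇒  [CO3^2-] = 2.6 × 10^-7 M.
The salt with the lower threshold [CO3^2-] precipitates first: La2(CO3)3.

La2(CO3)3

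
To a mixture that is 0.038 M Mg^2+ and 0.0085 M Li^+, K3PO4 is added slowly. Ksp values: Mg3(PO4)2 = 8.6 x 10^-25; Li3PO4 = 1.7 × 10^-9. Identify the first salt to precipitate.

Mg3(PO4)2

Each salt begins to precipitate when Q = Ksp, i.e. when [PO4^3-] reaches its threshold.
For Mg3(PO4)2: 8.6 x 10^-25 = (0.038)^3 × [PO4^3-]^2  ⇒  [PO4^3-] = 1.3 × 10^-10 M.
For Li3PO4: 1.7 × 10^-9 = (0.0085)^3 × [PO4^3-]  ⇒  [PO4^3-] = 2.8 x 10^-3 M.
The salt with the lower threshold [PO4^3-] precipitates first: Mg3(PO4)2.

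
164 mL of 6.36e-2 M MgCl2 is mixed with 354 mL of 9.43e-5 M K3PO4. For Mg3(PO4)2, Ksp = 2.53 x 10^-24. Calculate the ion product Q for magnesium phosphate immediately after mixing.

Total volume = 164 + 354 = 518 mL.
[Mg^2+] = 6.36 x 10^-2 × (164/518) = 2.014 × 10^-2 M
[PO4^3-] = 9.43 x 10^-5 × (354/518) = 6.444 x 10^-5 M
Mg3(PO4)2(s) ⇌ 3 Mg^2+ + 2 PO4^3-, so Q = [Mg^2+]^3[PO4^3-]^2
Q = (2.014 × 10^-2)^3(6.444 x 10^-5)^2 = 3.39 x 10^-14
Q > Ksp, so Mg3(PO4)2 will precipitate.

3.39 x 10^-14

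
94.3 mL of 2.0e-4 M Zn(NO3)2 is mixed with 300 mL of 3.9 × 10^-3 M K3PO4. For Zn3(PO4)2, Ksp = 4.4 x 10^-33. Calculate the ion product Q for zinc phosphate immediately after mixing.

Q = 9.6 × 10^-19

Total volume = 94.3 + 300 = 394.3 mL.
[Zn^2+] = 2.0 × 10^-4 × (94.3/394.3) = 4.78 × 10^-5 M
[PO4^3-] = 3.9 × 10^-3 × (300/394.3) = 2.97 × 10^-3 M
Zn3(PO4)2(s) <=> 3 Zn^2+(aq) + 2 PO4^3-(aq), so Q = [Zn^2+]^3[PO4^3-]^2
Q = (4.78 × 10^-5)^3(2.97 x 10^-3)^2 = 9.6 × 10^-19
Q > Ksp, so Zn3(PO4)2 will precipitate.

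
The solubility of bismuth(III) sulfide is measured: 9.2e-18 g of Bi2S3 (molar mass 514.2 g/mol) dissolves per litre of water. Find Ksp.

Molar solubility s = (9.2 × 10^-18 g/L) / (514.2 g/mol) = 1.79 x 10^-20 M.
Bi2S3(s) ⇌ 2 Bi^3+ + 3 S^2-
For each mole of Bi2S3 that dissolves: [Bi^3+] = 2s, [S^2-] = 3s.
Ksp = [Bi^3+]^2[S^2-]^3
So Ksp = (2s)^2 × (3s)^3 = 108s^5
Ksp = 108 × (1.79 x 10^-20)^5 = 2.0 × 10^-97

Ksp = 2.0 × 10^-97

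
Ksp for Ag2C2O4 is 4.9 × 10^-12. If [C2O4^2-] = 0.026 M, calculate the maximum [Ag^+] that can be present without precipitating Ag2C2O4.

[Ag^+] = 1.4 × 10^-5 M

Ag2C2O4(s) <=> 2 Ag^+(aq) + C2O4^2-(aq)
Ksp = [Ag^+]^2[C2O4^2-]
Precipitation begins when Q = Ksp. With [C2O4^2-] = 0.026 M:
4.9 × 10^-12 = (0.026) × [Ag^+]^2
[Ag^+] = (4.9 × 10^-12 / 2.6 x 10^-2)^(1/2) = 1.4 × 10^-5 M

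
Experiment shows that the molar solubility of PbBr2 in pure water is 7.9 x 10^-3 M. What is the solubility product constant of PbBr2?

2.0 x 10^-6

PbBr2(s) ⇌ Pb^2+ + 2 Br^-
If s mol/L of PbBr2 dissolves, [Pb^2+] = s and [Br^-] = 2s.
Ksp = [Pb^2+][Br^-]^2
Ksp = s(2s)^2 = 4s^3
Ksp = 4 × (7.9 x 10^-3)^3 = 2.0 × 10^-6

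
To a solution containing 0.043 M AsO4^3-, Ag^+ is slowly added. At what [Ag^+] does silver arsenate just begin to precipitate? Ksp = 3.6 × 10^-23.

[Ag^+] ≈ 9.4 x 10^-8 M

Ag3AsO4(s) ⇌ 3 Ag^+(aq) + AsO4^3-(aq)
Ksp = [Ag^+]^3[AsO4^3-]
Precipitation begins when Q = Ksp. With [AsO4^3-] = 0.043 M:
3.6 × 10^-23 = (0.043) × [Ag^+]^3
[Ag^+] = (3.6 × 10^-23 / 4.3 x 10^-2)^(1/3) = 9.4 × 10^-8 M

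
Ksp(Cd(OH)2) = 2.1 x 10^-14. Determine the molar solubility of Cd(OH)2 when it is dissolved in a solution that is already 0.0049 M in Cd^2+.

Cd(OH)2(s) ⇌ Cd^2+(aq) + 2 OH^-(aq)
Ksp = [Cd^2+][OH^-]^2
Let s = moles of Cd(OH)2 that dissolve per litre. [Cd^2+] = 0.0049 + s ≈ 0.0049, [OH^-] = 2s (Ksp is small, so little additional dissolves).
Ksp ≈ 0.0049 × (2s)^2
s = 1.0 x 10^-6 M
Check: s = 1.0 × 10^-6 ≪ 0.0049, so the approximation is valid.

s ≈ 1.0 × 10^-6 M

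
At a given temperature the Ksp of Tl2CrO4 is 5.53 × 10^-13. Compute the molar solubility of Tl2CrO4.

Tl2CrO4(s) <=> 2 Tl^+ + CrO4^2-
Ksp = [Tl^+]^2[CrO4^2-]
With molar solubility s: [Tl^+] = 2s, [CrO4^2-] = s.
Substituting: Ksp = (2s)^2s = 4s^3
s^3 = 5.53 × 10^-13 / 4, so s = 5.17 × 10^-5 M

5.17 × 10^-5 M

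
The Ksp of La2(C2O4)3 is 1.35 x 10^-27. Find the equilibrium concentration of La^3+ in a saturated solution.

[La^3+] ≈ 3.31e-6 M

La2(C2O4)3(s) ⇌ 2 La^3+(aq) + 3 C2O4^2-(aq)
Ksp = [La^3+]^2[C2O4^2-]^3
For each mole of La2(C2O4)3 that dissolves: [La^3+] = 2s, [C2O4^2-] = 3s.
So Ksp = (2s)^2 × (3s)^3 = 108s^5
s^5 = 1.35 x 10^-27 / 108, so s = 1.657 × 10^-6 M
[La^3+] = 2s = 3.31 × 10^-6 M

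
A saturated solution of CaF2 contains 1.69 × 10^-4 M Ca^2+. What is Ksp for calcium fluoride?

CaF2(s) <=> Ca^2+(aq) + 2 F^-(aq)
Stoichiometry gives [F^-] = (2/1)[Ca^2+] = 3.380 × 10^-4 M.
Ksp = [Ca^2+][F^-]^2
Ksp = 1.69 × 10^-4 × (3.380 x 10^-4)^2 = 1.93 × 10^-11

1.93e-11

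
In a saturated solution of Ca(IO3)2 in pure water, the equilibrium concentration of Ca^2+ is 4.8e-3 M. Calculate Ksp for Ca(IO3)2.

Ksp = 4.4 x 10^-7

Ca(IO3)2(s) <=> Ca^2+ + 2 IO3^-
Stoichiometry gives [IO3^-] = (2/1)[Ca^2+] = 9.60 × 10^-3 M.
Ksp = [Ca^2+][IO3^-]^2
Ksp = 4.8 × 10^-3 × (9.60 x 10^-3)^2 = 4.4 × 10^-7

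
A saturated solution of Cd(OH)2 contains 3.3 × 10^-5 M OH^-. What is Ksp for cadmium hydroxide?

Cd(OH)2(s) ⇌ Cd^2+ + 2 OH^-
Stoichiometry gives [Cd^2+] = (1/2)[OH^-] = 1.65 × 10^-5 M.
Ksp = [Cd^2+][OH^-]^2
Ksp = 1.65 × 10^-5 × (3.3 × 10^-5)^2 = 1.8 × 10^-14

1.8e-14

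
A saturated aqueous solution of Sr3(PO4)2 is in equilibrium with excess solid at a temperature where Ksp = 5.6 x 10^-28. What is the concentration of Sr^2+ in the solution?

4.2 × 10^-6 M

Sr3(PO4)2(s) <=> 3 Sr^2+(aq) + 2 PO4^3-(aq)
Ksp = [Sr^2+]^3[PO4^3-]^2
With molar solubility s: [Sr^2+] = 3s, [PO4^3-] = 2s.
Ksp = (3s)^3(2s)^2 = 108s^5
s = (5.6 x 10^-28 / 108)^(1/5) = 1.39 x 10^-6 M
[Sr^2+] = 3s = 4.2 × 10^-6 M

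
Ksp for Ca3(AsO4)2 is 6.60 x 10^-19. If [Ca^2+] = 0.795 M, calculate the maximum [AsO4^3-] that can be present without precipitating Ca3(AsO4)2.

Ca3(AsO4)2(s) ⇌ 3 Ca^2+(aq) + 2 AsO4^3-(aq)
Ksp = [Ca^2+]^3[AsO4^3-]^2
Precipitation begins when Q = Ksp. With [Ca^2+] = 0.795 M:
6.60 x 10^-19 = (0.795)^3 × [AsO4^3-]^2
[AsO4^3-] = (6.60 x 10^-19 / 5.025 × 10^-1)^(1/2) = 1.15 × 10^-9 M

1.15 × 10^-9 M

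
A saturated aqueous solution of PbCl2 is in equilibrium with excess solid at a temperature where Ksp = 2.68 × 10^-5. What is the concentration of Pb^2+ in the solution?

PbCl2(s) ⇌ Pb^2+(aq) + 2 Cl^-(aq)
Ksp = [Pb^2+][Cl^-]^2
For each mole of PbCl2 that dissolves: [Pb^2+] = s, [Cl^-] = 2s.
Ksp = s(2s)^2 = 4s^3
Solving, s = (2.68 × 10^-5/4)^(1/3) = 1.885 × 10^-2 M
[Pb^2+] = s = 1.89 x 10^-2 M

1.89 x 10^-2 M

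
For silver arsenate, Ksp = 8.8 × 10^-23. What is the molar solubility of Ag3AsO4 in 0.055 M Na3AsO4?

Ag3AsO4(s) ⇌ 3 Ag^+ + AsO4^3-
Ksp = [Ag^+]^3[AsO4^3-]
Let s be the molar solubility in this solution. [Ag^+] = 3s, [AsO4^3-] = 0.055 + s ≈ 0.055 (since AsO4^3- from Na3AsO4 dominates).
Ksp ≈ (3s)^3 × 0.055
s = 3.9 × 10^-8 M
Check: s = 3.9 × 10^-8 ≪ 0.055, so the approximation is valid.

3.9e-8 M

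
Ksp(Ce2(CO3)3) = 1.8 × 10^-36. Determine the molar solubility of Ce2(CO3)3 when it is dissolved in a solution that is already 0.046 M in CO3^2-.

6.8e-17 M

Ce2(CO3)3(s) ⇌ 2 Ce^3+ + 3 CO3^2-
Ksp = [Ce^3+]^2[CO3^2-]^3
If s mol/L dissolves here, [Ce^3+] = 2s, [CO3^2-] = 0.046 + 3s ≈ 0.046 (since the CO3^2- already present dominates).
Ksp ≈ (2s)^2 × (0.046)^3
s = 6.8 x 10^-17 M
Check: 3s = 2.0 × 10^-16 ≪ 0.046, so the approximation is valid.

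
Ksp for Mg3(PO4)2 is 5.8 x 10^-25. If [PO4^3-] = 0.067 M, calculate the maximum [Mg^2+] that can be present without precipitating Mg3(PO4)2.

Mg3(PO4)2(s) ⇌ 3 Mg^2+(aq) + 2 PO4^3-(aq)
Ksp = [Mg^2+]^3[PO4^3-]^2
Precipitation begins when Q = Ksp. With [PO4^3-] = 0.067 M:
5.8 x 10^-25 = (0.067)^2 × [Mg^2+]^3
[Mg^2+] = (5.8 x 10^-25 / 4.49 x 10^-3)^(1/3) = 5.1 × 10^-8 M

[Mg^2+] ≈ 5.1e-8 M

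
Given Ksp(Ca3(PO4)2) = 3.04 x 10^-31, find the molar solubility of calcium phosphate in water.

Ca3(PO4)2(s) ⇌ 3 Ca^2+ + 2 PO4^3-
Ksp = [Ca^2+]^3[PO4^3-]^2
Let s = molar solubility. Then [Ca^2+] = 3s and [PO4^3-] = 2s.
Ksp = (3s)^3(2s)^2 = 108s^5
Solving, s = (3.04 x 10^-31/108)^(1/5) = 3.09 x 10^-7 M

s = 3.09 × 10^-7 M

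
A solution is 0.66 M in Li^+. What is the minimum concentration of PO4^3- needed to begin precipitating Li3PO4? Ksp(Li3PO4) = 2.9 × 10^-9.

Li3PO4(s) <=> 3 Li^+ + PO4^3-
Ksp = [Li^+]^3[PO4^3-]
Precipitation begins when Q = Ksp. With [Li^+] = 0.66 M:
2.9 × 10^-9 = (0.66)^3 × [PO4^3-]
[PO4^3-] = (2.9 × 10^-9 / 2.87 x 10^-1) = 1.0 × 10^-8 M

[PO4^3-] = 1.0 x 10^-8 M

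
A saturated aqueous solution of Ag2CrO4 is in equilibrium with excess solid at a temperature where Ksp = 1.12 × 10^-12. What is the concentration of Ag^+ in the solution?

1.31e-4 M

Ag2CrO4(s) <=> 2 Ag^+(aq) + CrO4^2-(aq)
Ksp = [Ag^+]^2[CrO4^2-]
For each mole of Ag2CrO4 that dissolves: [Ag^+] = 2s, [CrO4^2-] = s.
So Ksp = (2s)^2 × s = 4s^3
Solving, s = (1.12 × 10^-12/4)^(1/3) = 6.542 × 10^-5 M
[Ag^+] = 2s = 1.31 x 10^-4 M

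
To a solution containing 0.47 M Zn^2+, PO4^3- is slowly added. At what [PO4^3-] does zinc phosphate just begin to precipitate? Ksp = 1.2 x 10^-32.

3.4 × 10^-16 M

Zn3(PO4)2(s) ⇌ 3 Zn^2+(aq) + 2 PO4^3-(aq)
Ksp = [Zn^2+]^3[PO4^3-]^2
Precipitation begins when Q = Ksp. With [Zn^2+] = 0.47 M:
1.2 x 10^-32 = (0.47)^3 × [PO4^3-]^2
[PO4^3-] = (1.2 x 10^-32 / 1.04 x 10^-1)^(1/2) = 3.4 × 10^-16 M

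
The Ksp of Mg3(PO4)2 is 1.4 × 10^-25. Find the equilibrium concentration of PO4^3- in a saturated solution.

[PO4^3-] ≈ 8.4 × 10^-6 M

Mg3(PO4)2(s) ⇌ 3 Mg^2+(aq) + 2 PO4^3-(aq)
Ksp = [Mg^2+]^3[PO4^3-]^2
Let s = molar solubility. Then [Mg^2+] = 3s and [PO4^3-] = 2s.
Substituting: Ksp = (3s)^3(2s)^2 = 108s^5
s^5 = 1.4 × 10^-25 / 108, so s = 4.19 x 10^-6 M
[PO4^3-] = 2s = 8.4 x 10^-6 M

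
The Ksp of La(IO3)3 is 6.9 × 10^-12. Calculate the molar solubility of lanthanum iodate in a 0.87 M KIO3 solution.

La(IO3)3(s) ⇌ La^3+ + 3 IO3^-
Ksp = [La^3+][IO3^-]^3
If s mol/L dissolves here, [La^3+] = s, [IO3^-] = 0.87 + 3s ≈ 0.87 (since IO3^- from KIO3 dominates).
Ksp ≈ s × (0.87)^3
s = 1.0 x 10^-11 M
Check: 3s = 3.1 × 10^-11 ≪ 0.87, so the approximation is valid.

s = 1.0 x 10^-11 M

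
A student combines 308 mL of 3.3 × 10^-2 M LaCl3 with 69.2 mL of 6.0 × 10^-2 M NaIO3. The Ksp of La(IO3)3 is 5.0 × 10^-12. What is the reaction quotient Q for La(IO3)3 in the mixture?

Q ≈ 3.6 × 10^-8

Total volume = 308 + 69.2 = 377.2 mL.
[La^3+] = 3.3 x 10^-2 × (308/377.2) = 2.69 x 10^-2 M
[IO3^-] = 6.0 × 10^-2 × (69.2/377.2) = 1.10 x 10^-2 M
La(IO3)3(s) ⇌ La^3+(aq) + 3 IO3^-(aq), so Q = [La^3+][IO3^-]^3
Q = (2.69 × 10^-2)(1.10 x 10^-2)^3 = 3.6 × 10^-8
Q > Ksp, so La(IO3)3 will precipitate.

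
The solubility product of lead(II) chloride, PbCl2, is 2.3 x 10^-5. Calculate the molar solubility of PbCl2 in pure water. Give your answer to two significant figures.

s ≈ 0.018 M

PbCl2(s) <=> Pb^2+(aq) + 2 Cl^-(aq)
Ksp = [Pb^2+][Cl^-]^2
With molar solubility s: [Pb^2+] = s, [Cl^-] = 2s.
Substituting: Ksp = s(2s)^2 = 4s^3
s = (2.3 x 10^-5 / 4)^(1/3) = 1.8 × 10^-2 M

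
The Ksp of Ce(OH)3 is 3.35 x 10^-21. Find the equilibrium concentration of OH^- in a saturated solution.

Ce(OH)3(s) ⇌ Ce^3+ + 3 OH^-
Ksp = [Ce^3+][OH^-]^3
With molar solubility s: [Ce^3+] = s, [OH^-] = 3s.
Ksp = s(3s)^3 = 27s^4
s = (3.35 x 10^-21 / 27)^(1/4) = 3.337 × 10^-6 M
[OH^-] = 3s = 1.00 × 10^-5 M

[OH^-] ≈ 1.00 x 10^-5 M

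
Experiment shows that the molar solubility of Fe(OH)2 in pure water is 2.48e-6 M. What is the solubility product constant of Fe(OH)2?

Fe(OH)2(s) ⇌ Fe^2+ + 2 OH^-
For each mole of Fe(OH)2 that dissolves: [Fe^2+] = s, [OH^-] = 2s.
Ksp = [Fe^2+][OH^-]^2
Ksp = s(2s)^2 = 4s^3
With s = 2.48 x 10^-6: Ksp = 6.10 × 10^-17

6.10 × 10^-17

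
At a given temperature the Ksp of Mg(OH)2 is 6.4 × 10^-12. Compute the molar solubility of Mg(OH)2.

s = 1.2 × 10^-4 M

Mg(OH)2(s) <=> Mg^2+(aq) + 2 OH^-(aq)
Ksp = [Mg^2+][OH^-]^2
With molar solubility s: [Mg^2+] = s, [OH^-] = 2s.
So Ksp = s × (2s)^2 = 4s^3
s^3 = 6.4 × 10^-12 / 4, so s = 1.2 × 10^-4 M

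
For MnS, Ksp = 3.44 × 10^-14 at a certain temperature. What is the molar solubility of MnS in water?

s = 1.85 × 10^-7 M

MnS(s) ⇌ Mn^2+ + S^2-
Ksp = [Mn^2+][S^2-]
For each mole of MnS that dissolves: [Mn^2+] = s, [S^2-] = s.
Ksp = (s)(s) = s^2
s = √(3.44 × 10^-14) = 1.85 × 10^-7 M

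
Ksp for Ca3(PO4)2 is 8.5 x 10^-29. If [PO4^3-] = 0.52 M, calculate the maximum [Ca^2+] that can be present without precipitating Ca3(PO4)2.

Ca3(PO4)2(s) ⇌ 3 Ca^2+ + 2 PO4^3-
Ksp = [Ca^2+]^3[PO4^3-]^2
Precipitation begins when Q = Ksp. With [PO4^3-] = 0.52 M:
8.5 x 10^-29 = (0.52)^2 × [Ca^2+]^3
[Ca^2+] = (8.5 x 10^-29 / 2.70 × 10^-1)^(1/3) = 6.8 × 10^-10 M

6.8e-10 M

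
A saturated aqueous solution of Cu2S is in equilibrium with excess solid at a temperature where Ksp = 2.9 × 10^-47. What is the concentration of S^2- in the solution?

Cu2S(s) ⇌ 2 Cu^+ + S^2-
Ksp = [Cu^+]^2[S^2-]
Let s = molar solubility. Then [Cu^+] = 2s and [S^2-] = s.
Substituting: Ksp = (2s)^2s = 4s^3
s = (2.9 × 10^-47 / 4)^(1/3) = 1.94 x 10^-16 M
[S^2-] = s = 1.9 x 10^-16 M

1.9 x 10^-16 M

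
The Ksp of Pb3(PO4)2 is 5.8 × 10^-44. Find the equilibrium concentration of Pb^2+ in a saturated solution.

[Pb^2+] ≈ 2.6e-9 M

Pb3(PO4)2(s) ⇌ 3 Pb^2+(aq) + 2 PO4^3-(aq)
Ksp = [Pb^2+]^3[PO4^3-]^2
For each mole of Pb3(PO4)2 that dissolves: [Pb^2+] = 3s, [PO4^3-] = 2s.
Substituting: Ksp = (3s)^3(2s)^2 = 108s^5
s = (5.8 × 10^-44 / 108)^(1/5) = 8.83 × 10^-10 M
[Pb^2+] = 3s = 2.6 x 10^-9 M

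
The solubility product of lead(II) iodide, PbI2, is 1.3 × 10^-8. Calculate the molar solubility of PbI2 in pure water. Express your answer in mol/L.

PbI2(s) <=> Pb^2+(aq) + 2 I^-(aq)
Ksp = [Pb^2+][I^-]^2
Let s = molar solubility. Then [Pb^2+] = s and [I^-] = 2s.
So Ksp = s × (2s)^2 = 4s^3
s = (1.3 × 10^-8 / 4)^(1/3) = 1.5 × 10^-3 M

1.5e-3 M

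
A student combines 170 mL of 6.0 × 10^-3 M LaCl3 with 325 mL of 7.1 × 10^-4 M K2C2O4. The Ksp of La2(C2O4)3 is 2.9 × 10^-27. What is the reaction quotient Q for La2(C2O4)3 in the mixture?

4.3 × 10^-16

Total volume = 170 + 325 = 495 mL.
[La^3+] = 6.0 × 10^-3 × (170/495) = 2.06 × 10^-3 M
[C2O4^2-] = 7.1 × 10^-4 × (325/495) = 4.66 x 10^-4 M
La2(C2O4)3(s) ⇌ 2 La^3+(aq) + 3 C2O4^2-(aq), so Q = [La^3+]^2[C2O4^2-]^3
Q = (2.06 × 10^-3)^2(4.66 × 10^-4)^3 = 4.3 × 10^-16
Q > Ksp, so La2(C2O4)3 will precipitate.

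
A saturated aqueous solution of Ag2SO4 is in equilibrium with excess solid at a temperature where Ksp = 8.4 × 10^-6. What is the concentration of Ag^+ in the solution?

2.6 × 10^-2 M

Ag2SO4(s) <=> 2 Ag^+ + SO4^2-
Ksp = [Ag^+]^2[SO4^2-]
For each mole of Ag2SO4 that dissolves: [Ag^+] = 2s, [SO4^2-] = s.
Substituting: Ksp = (2s)^2s = 4s^3
Solving, s = (8.4 × 10^-6/4)^(1/3) = 1.28 x 10^-2 M
[Ag^+] = 2s = 2.6 × 10^-2 M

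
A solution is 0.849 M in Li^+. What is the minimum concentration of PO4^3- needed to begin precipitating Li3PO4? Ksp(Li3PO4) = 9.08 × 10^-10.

[PO4^3-] ≈ 1.48 × 10^-9 M

Li3PO4(s) ⇌ 3 Li^+(aq) + PO4^3-(aq)
Ksp = [Li^+]^3[PO4^3-]
Precipitation begins when Q = Ksp. With [Li^+] = 0.849 M:
9.08 × 10^-10 = (0.849)^3 × [PO4^3-]
[PO4^3-] = (9.08 × 10^-10 / 6.120 x 10^-1) = 1.48 × 10^-9 M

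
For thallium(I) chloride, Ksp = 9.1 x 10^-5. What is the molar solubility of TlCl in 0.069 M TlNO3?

s ≈ 1.3 x 10^-3 M

TlCl(s) ⇌ Tl^+(aq) + Cl^-(aq)
Ksp = [Tl^+][Cl^-]
If s mol/L dissolves here, [Tl^+] = 0.069 + s ≈ 0.069, [Cl^-] = s (Ksp is small, so little additional dissolves).
Ksp ≈ 0.069 × s
s = 1.3 × 10^-3 M
Check: s = 1.3 × 10^-3 ≪ 0.069, so the approximation is valid.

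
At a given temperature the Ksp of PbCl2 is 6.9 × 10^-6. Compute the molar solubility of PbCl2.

PbCl2(s) <=> Pb^2+(aq) + 2 Cl^-(aq)
Ksp = [Pb^2+][Cl^-]^2
With molar solubility s: [Pb^2+] = s, [Cl^-] = 2s.
So Ksp = s × (2s)^2 = 4s^3
s^3 = 6.9 × 10^-6 / 4, so s = 1.2 × 10^-2 M

1.2 x 10^-2 M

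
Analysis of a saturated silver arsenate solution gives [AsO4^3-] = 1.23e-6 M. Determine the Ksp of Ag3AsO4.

Ksp = 6.18 x 10^-23

Ag3AsO4(s) ⇌ 3 Ag^+(aq) + AsO4^3-(aq)
Stoichiometry gives [Ag^+] = (3/1)[AsO4^3-] = 3.690 × 10^-6 M.
Ksp = [Ag^+]^3[AsO4^3-]
Ksp = (3.690 × 10^-6)^3 × 1.23 × 10^-6 = 6.18 × 10^-23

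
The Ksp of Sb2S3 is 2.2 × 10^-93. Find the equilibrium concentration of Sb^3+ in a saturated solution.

[Sb^3+] ≈ 2.3e-19 M

Sb2S3(s) <=> 2 Sb^3+ + 3 S^2-
Ksp = [Sb^3+]^2[S^2-]^3
Let s = molar solubility. Then [Sb^3+] = 2s and [S^2-] = 3s.
So Ksp = (2s)^2 × (3s)^3 = 108s^5
Solving, s = (2.2 × 10^-93/108)^(1/5) = 1.15 × 10^-19 M
[Sb^3+] = 2s = 2.3 × 10^-19 M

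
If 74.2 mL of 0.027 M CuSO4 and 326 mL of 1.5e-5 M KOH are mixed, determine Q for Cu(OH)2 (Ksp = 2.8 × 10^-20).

Total volume = 74.2 + 326 = 400.2 mL.
[Cu^2+] = 2.7 × 10^-2 × (74.2/400.2) = 5.01 × 10^-3 M
[OH^-] = 1.5 x 10^-5 × (326/400.2) = 1.22 × 10^-5 M
Cu(OH)2(s) ⇌ Cu^2+ + 2 OH^-, so Q = [Cu^2+][OH^-]^2
Q = (5.01 x 10^-3)(1.22 × 10^-5)^2 = 7.5 x 10^-13
Q > Ksp, so Cu(OH)2 will precipitate.

Q ≈ 7.5 × 10^-13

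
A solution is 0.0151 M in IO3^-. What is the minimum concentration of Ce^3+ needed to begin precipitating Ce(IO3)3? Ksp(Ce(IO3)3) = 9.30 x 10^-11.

Ce(IO3)3(s) ⇌ Ce^3+ + 3 IO3^-
Ksp = [Ce^3+][IO3^-]^3
Precipitation begins when Q = Ksp. With [IO3^-] = 0.0151 M:
9.30 x 10^-11 = (0.0151)^3 × [Ce^3+]
[Ce^3+] = (9.30 x 10^-11 / 3.443 × 10^-6) = 2.70 × 10^-5 M

[Ce^3+] = 2.70e-5 M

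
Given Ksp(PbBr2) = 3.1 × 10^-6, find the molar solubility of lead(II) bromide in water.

s ≈ 9.2e-3 M

PbBr2(s) <=> Pb^2+ + 2 Br^-
Ksp = [Pb^2+][Br^-]^2
With molar solubility s: [Pb^2+] = s, [Br^-] = 2s.
Substituting: Ksp = s(2s)^2 = 4s^3
s^3 = 3.1 × 10^-6 / 4, so s = 9.2 x 10^-3 M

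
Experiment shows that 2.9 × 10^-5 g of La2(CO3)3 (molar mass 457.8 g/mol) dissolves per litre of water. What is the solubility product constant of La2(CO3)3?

Molar solubility s = (2.9 × 10^-5 g/L) / (457.8 g/mol) = 6.33 × 10^-8 M.
La2(CO3)3(s) ⇌ 2 La^3+ + 3 CO3^2-
Let s = molar solubility. Then [La^3+] = 2s and [CO3^2-] = 3s.
Ksp = [La^3+]^2[CO3^2-]^3
Ksp = (2s)^2(3s)^3 = 108s^5
With s = 6.33 × 10^-8: Ksp = 1.1 x 10^-34

Ksp = 1.1 × 10^-34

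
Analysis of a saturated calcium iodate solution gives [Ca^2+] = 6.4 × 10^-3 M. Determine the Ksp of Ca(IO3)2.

1.0 × 10^-6

Ca(IO3)2(s) <=> Ca^2+ + 2 IO3^-
Stoichiometry gives [IO3^-] = (2/1)[Ca^2+] = 1.28 × 10^-2 M.
Ksp = [Ca^2+][IO3^-]^2
Ksp = 6.4 x 10^-3 × (1.28 × 10^-2)^2 = 1.0 × 10^-6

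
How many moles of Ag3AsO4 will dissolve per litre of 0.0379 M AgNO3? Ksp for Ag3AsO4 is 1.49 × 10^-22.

Ag3AsO4(s) ⇌ 3 Ag^+ + AsO4^3-
Ksp = [Ag^+]^3[AsO4^3-]
If s mol/L dissolves here, [Ag^+] = 0.0379 + 3s ≈ 0.0379, [AsO4^3-] = s (since Ag^+ from AgNO3 dominates).
Ksp ≈ (0.0379)^3 × s
s = 2.74 x 10^-18 M
Check: 3s = 8.2 x 10^-18 ≪ 0.0379, so the approximation is valid.

2.74e-18 M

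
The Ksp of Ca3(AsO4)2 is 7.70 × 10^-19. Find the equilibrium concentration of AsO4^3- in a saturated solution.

Ca3(AsO4)2(s) ⇌ 3 Ca^2+(aq) + 2 AsO4^3-(aq)
Ksp = [Ca^2+]^3[AsO4^3-]^2
With molar solubility s: [Ca^2+] = 3s, [AsO4^3-] = 2s.
Substituting: Ksp = (3s)^3(2s)^2 = 108s^5
s^5 = 7.70 × 10^-19 / 108, so s = 9.346 × 10^-5 M
[AsO4^3-] = 2s = 1.87 x 10^-4 M

[AsO4^3-] = 1.87 x 10^-4 M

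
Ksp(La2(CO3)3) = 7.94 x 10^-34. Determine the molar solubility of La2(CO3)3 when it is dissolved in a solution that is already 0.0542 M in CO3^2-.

La2(CO3)3(s) <=> 2 La^3+ + 3 CO3^2-
Ksp = [La^3+]^2[CO3^2-]^3
If s mol/L dissolves here, [La^3+] = 2s, [CO3^2-] = 0.0542 + 3s ≈ 0.0542 (since the CO3^2- already present dominates).
Ksp ≈ (2s)^2 × (0.0542)^3
s = 1.12 x 10^-15 M
Check: 3s = 3.3 x 10^-15 ≪ 0.0542, so the approximation is valid.

1.12 x 10^-15 M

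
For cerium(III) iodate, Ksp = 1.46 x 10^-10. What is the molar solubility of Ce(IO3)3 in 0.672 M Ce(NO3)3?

s ≈ 2.00 × 10^-4 M

Ce(IO3)3(s) <=> Ce^3+(aq) + 3 IO3^-(aq)
Ksp = [Ce^3+][IO3^-]^3
Let s = moles of Ce(IO3)3 that dissolve per litre. [Ce^3+] = 0.672 + s ≈ 0.672, [IO3^-] = 3s (Ksp is small, so little additional dissolves).
Ksp ≈ 0.672 × (3s)^3
s = 2.00 × 10^-4 M
Check: s = 2.0 x 10^-4 ≪ 0.672, so the approximation is valid.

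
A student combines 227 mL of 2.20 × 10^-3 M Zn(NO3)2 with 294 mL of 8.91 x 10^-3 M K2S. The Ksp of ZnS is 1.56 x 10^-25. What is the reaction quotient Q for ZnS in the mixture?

Total volume = 227 + 294 = 521 mL.
[Zn^2+] = 2.20 x 10^-3 × (227/521) = 9.585 x 10^-4 M
[S^2-] = 8.91 × 10^-3 × (294/521) = 5.028 × 10^-3 M
ZnS(s) ⇌ Zn^2+(aq) + S^2-(aq), so Q = [Zn^2+][S^2-]
Q = (9.585 × 10^-4)(5.028 × 10^-3) = 4.82 × 10^-6
Q > Ksp, so ZnS will precipitate.

Q ≈ 4.82 × 10^-6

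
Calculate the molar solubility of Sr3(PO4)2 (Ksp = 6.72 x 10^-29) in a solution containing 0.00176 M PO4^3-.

Sr3(PO4)2(s) <=> 3 Sr^2+(aq) + 2 PO4^3-(aq)
Ksp = [Sr^2+]^3[PO4^3-]^2
Let s = moles of Sr3(PO4)2 that dissolve per litre. [Sr^2+] = 3s, [PO4^3-] = 0.00176 + 2s ≈ 0.00176 (since the PO4^3- already present dominates).
Ksp ≈ (3s)^3 × (0.00176)^2
s = 9.30 × 10^-9 M
Check: 2s = 1.9 × 10^-8 ≪ 0.00176, so the approximation is valid.

9.30 × 10^-9 M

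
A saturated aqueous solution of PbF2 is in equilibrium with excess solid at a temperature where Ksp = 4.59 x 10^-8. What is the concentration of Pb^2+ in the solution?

PbF2(s) <=> Pb^2+ + 2 F^-
Ksp = [Pb^2+][F^-]^2
With molar solubility s: [Pb^2+] = s, [F^-] = 2s.
So Ksp = s × (2s)^2 = 4s^3
s^3 = 4.59 x 10^-8 / 4, so s = 2.256 x 10^-3 M
[Pb^2+] = s = 2.26 x 10^-3 M

2.26 × 10^-3 M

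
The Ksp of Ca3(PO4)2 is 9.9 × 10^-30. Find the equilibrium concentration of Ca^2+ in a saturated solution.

1.9e-6 M

Ca3(PO4)2(s) ⇌ 3 Ca^2+(aq) + 2 PO4^3-(aq)
Ksp = [Ca^2+]^3[PO4^3-]^2
For each mole of Ca3(PO4)2 that dissolves: [Ca^2+] = 3s, [PO4^3-] = 2s.
Ksp = (3s)^3(2s)^2 = 108s^5
s^5 = 9.9 × 10^-30 / 108, so s = 6.20 x 10^-7 M
[Ca^2+] = 3s = 1.9 × 10^-6 M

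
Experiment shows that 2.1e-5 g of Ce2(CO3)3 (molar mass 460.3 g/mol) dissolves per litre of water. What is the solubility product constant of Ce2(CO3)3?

Molar solubility s = (2.1 × 10^-5 g/L) / (460.3 g/mol) = 4.56 × 10^-8 M.
Ce2(CO3)3(s) ⇌ 2 Ce^3+ + 3 CO3^2-
With molar solubility s: [Ce^3+] = 2s, [CO3^2-] = 3s.
Ksp = [Ce^3+]^2[CO3^2-]^3
Substituting: Ksp = (2s)^2(3s)^3 = 108s^5
With s = 4.56 × 10^-8: Ksp = 2.1 × 10^-35

2.1 x 10^-35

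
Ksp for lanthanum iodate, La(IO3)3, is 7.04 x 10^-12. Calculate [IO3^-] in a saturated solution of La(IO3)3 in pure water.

La(IO3)3(s) ⇌ La^3+ + 3 IO3^-
Ksp = [La^3+][IO3^-]^3
For each mole of La(IO3)3 that dissolves: [La^3+] = s, [IO3^-] = 3s.
Substituting: Ksp = s(3s)^3 = 27s^4
s^4 = 7.04 x 10^-12 / 27, so s = 7.146 × 10^-4 M
[IO3^-] = 3s = 2.14 × 10^-3 M

2.14 × 10^-3 M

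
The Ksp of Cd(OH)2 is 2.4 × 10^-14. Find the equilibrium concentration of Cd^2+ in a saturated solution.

Cd(OH)2(s) <=> Cd^2+ + 2 OH^-
Ksp = [Cd^2+][OH^-]^2
Let s = molar solubility. Then [Cd^2+] = s and [OH^-] = 2s.
Ksp = s(2s)^2 = 4s^3
s^3 = 2.4 × 10^-14 / 4, so s = 1.82 × 10^-5 M
[Cd^2+] = s = 1.8 × 10^-5 M

[Cd^2+] ≈ 1.8 × 10^-5 M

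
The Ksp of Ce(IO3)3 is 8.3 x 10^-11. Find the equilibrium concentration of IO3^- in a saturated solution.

4.0e-3 M

Ce(IO3)3(s) ⇌ Ce^3+ + 3 IO3^-
Ksp = [Ce^3+][IO3^-]^3
With molar solubility s: [Ce^3+] = s, [IO3^-] = 3s.
So Ksp = s × (3s)^3 = 27s^4
s = (8.3 x 10^-11 / 27)^(1/4) = 1.32 x 10^-3 M
[IO3^-] = 3s = 4.0 x 10^-3 M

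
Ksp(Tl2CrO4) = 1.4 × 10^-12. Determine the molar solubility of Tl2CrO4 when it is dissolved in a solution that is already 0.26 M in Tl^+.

2.1e-11 M

Tl2CrO4(s) ⇌ 2 Tl^+(aq) + CrO4^2-(aq)
Ksp = [Tl^+]^2[CrO4^2-]
If s mol/L dissolves here, [Tl^+] = 0.26 + 2s ≈ 0.26, [CrO4^2-] = s (Ksp is small, so little additional dissolves).
Ksp ≈ (0.26)^2 × s
s = 2.1 x 10^-11 M
Check: 2s = 4.1 x 10^-11 ≪ 0.26, so the approximation is valid.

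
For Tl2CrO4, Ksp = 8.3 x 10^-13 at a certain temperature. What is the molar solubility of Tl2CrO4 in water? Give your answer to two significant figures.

5.9e-5 M

Tl2CrO4(s) ⇌ 2 Tl^+(aq) + CrO4^2-(aq)
Ksp = [Tl^+]^2[CrO4^2-]
For each mole of Tl2CrO4 that dissolves: [Tl^+] = 2s, [CrO4^2-] = s.
Substituting: Ksp = (2s)^2s = 4s^3
Solving, s = (8.3 x 10^-13/4)^(1/3) = 5.9 × 10^-5 M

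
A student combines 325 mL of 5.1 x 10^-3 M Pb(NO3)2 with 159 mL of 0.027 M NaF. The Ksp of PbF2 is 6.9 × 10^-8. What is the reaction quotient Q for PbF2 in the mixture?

Q = 2.7 × 10^-7

Total volume = 325 + 159 = 484 mL.
[Pb^2+] = 5.1 × 10^-3 × (325/484) = 3.42 × 10^-3 M
[F^-] = 2.7 x 10^-2 × (159/484) = 8.87 x 10^-3 M
PbF2(s) <=> Pb^2+ + 2 F^-, so Q = [Pb^2+][F^-]^2
Q = (3.42 × 10^-3)(8.87 × 10^-3)^2 = 2.7 × 10^-7
Q > Ksp, so PbF2 will precipitate.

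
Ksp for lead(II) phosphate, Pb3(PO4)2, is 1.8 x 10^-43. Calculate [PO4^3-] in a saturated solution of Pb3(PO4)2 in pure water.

[PO4^3-] ≈ 2.2 x 10^-9 M

Pb3(PO4)2(s) ⇌ 3 Pb^2+ + 2 PO4^3-
Ksp = [Pb^2+]^3[PO4^3-]^2
With molar solubility s: [Pb^2+] = 3s, [PO4^3-] = 2s.
Substituting: Ksp = (3s)^3(2s)^2 = 108s^5
s^5 = 1.8 x 10^-43 / 108, so s = 1.11 × 10^-9 M
[PO4^3-] = 2s = 2.2 × 10^-9 M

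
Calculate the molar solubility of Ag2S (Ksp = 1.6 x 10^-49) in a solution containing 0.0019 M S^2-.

s ≈ 4.6 × 10^-24 M

Ag2S(s) ⇌ 2 Ag^+(aq) + S^2-(aq)
Ksp = [Ag^+]^2[S^2-]
If s mol/L dissolves here, [Ag^+] = 2s, [S^2-] = 0.0019 + s ≈ 0.0019 (Ksp is small, so little additional dissolves).
Ksp ≈ (2s)^2 × 0.0019
s = 4.6 × 10^-24 M
Check: s = 4.6 x 10^-24 ≪ 0.0019, so the approximation is valid.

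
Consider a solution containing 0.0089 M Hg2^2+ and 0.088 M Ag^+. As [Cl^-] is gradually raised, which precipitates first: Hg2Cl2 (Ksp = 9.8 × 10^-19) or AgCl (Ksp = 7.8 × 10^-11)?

Each salt begins to precipitate when Q = Ksp, i.e. when [Cl^-] reaches its threshold.
For Hg2Cl2: 9.8 × 10^-19 = 0.0089 × [Cl^-]^2  ⇒  [Cl^-] = 1.0 × 10^-8 M.
For AgCl: 7.8 × 10^-11 = 0.088 × [Cl^-]  ⇒  [Cl^-] = 8.9 × 10^-10 M.
The salt with the lower threshold [Cl^-] precipitates first: AgCl.

AgCl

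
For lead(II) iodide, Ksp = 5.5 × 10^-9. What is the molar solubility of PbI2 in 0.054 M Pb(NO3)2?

s = 1.6 x 10^-4 M

PbI2(s) ⇌ Pb^2+(aq) + 2 I^-(aq)
Ksp = [Pb^2+][I^-]^2
Let s = moles of PbI2 that dissolve per litre. [Pb^2+] = 0.054 + s ≈ 0.054, [I^-] = 2s (common-ion effect: Pb^2+ is already 0.054 M).
Ksp ≈ 0.054 × (2s)^2
s = 1.6 × 10^-4 M
Check: s = 1.6 × 10^-4 ≪ 0.054, so the approximation is valid.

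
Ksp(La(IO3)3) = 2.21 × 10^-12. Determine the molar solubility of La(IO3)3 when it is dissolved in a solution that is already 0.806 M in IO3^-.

s = 4.22e-12 M

La(IO3)3(s) <=> La^3+ + 3 IO3^-
Ksp = [La^3+][IO3^-]^3
Let s be the molar solubility in this solution. [La^3+] = s, [IO3^-] = 0.806 + 3s ≈ 0.806 (since the IO3^- already present dominates).
Ksp ≈ s × (0.806)^3
s = 4.22 x 10^-12 M
Check: 3s = 1.3 × 10^-11 ≪ 0.806, so the approximation is valid.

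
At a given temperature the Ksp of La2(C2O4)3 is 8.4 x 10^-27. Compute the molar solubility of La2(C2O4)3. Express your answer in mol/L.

La2(C2O4)3(s) ⇌ 2 La^3+(aq) + 3 C2O4^2-(aq)
Ksp = [La^3+]^2[C2O4^2-]^3
For each mole of La2(C2O4)3 that dissolves: [La^3+] = 2s, [C2O4^2-] = 3s.
Substituting: Ksp = (2s)^2(3s)^3 = 108s^5
Solving, s = (8.4 x 10^-27/108)^(1/5) = 2.4 × 10^-6 M

2.4 x 10^-6 M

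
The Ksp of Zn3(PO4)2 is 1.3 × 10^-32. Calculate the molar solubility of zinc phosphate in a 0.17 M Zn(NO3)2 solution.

Zn3(PO4)2(s) <=> 3 Zn^2+ + 2 PO4^3-
Ksp = [Zn^2+]^3[PO4^3-]^2
Let s = moles of Zn3(PO4)2 that dissolve per litre. [Zn^2+] = 0.17 + 3s ≈ 0.17, [PO4^3-] = 2s (since Zn^2+ from Zn(NO3)2 dominates).
Ksp ≈ (0.17)^3 × (2s)^2
s = 8.1 x 10^-16 M
Check: 3s = 2.4 × 10^-15 ≪ 0.17, so the approximation is valid.

s ≈ 8.1 x 10^-16 M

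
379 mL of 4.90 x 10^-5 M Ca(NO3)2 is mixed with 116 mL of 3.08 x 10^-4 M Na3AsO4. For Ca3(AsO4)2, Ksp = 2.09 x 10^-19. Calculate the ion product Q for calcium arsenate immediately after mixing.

Total volume = 379 + 116 = 495 mL.
[Ca^2+] = 4.90 × 10^-5 × (379/495) = 3.752 x 10^-5 M
[AsO4^3-] = 3.08 x 10^-4 × (116/495) = 7.218 × 10^-5 M
Ca3(AsO4)2(s) ⇌ 3 Ca^2+(aq) + 2 AsO4^3-(aq), so Q = [Ca^2+]^3[AsO4^3-]^2
Q = (3.752 x 10^-5)^3(7.218 × 10^-5)^2 = 2.75 x 10^-22
Q < Ksp, so no precipitate of Ca3(AsO4)2 forms.

Q = 2.75e-22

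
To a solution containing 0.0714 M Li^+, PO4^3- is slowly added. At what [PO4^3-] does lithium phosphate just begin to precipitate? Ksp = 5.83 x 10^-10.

Li3PO4(s) ⇌ 3 Li^+(aq) + PO4^3-(aq)
Ksp = [Li^+]^3[PO4^3-]
Precipitation begins when Q = Ksp. With [Li^+] = 0.0714 M:
5.83 x 10^-10 = (0.0714)^3 × [PO4^3-]
[PO4^3-] = (5.83 x 10^-10 / 3.640 x 10^-4) = 1.60 x 10^-6 M

[PO4^3-] = 1.60 × 10^-6 M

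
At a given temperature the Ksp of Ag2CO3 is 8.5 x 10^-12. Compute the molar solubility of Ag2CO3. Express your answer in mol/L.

s ≈ 1.3e-4 M

Ag2CO3(s) ⇌ 2 Ag^+(aq) + CO3^2-(aq)
Ksp = [Ag^+]^2[CO3^2-]
For each mole of Ag2CO3 that dissolves: [Ag^+] = 2s, [CO3^2-] = s.
So Ksp = (2s)^2 × s = 4s^3
Solving, s = (8.5 x 10^-12/4)^(1/3) = 1.3 × 10^-4 M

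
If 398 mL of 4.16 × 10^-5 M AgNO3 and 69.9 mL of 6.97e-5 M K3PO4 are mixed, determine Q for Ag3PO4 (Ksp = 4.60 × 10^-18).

Q = 4.61 × 10^-19

Total volume = 398 + 69.9 = 467.9 mL.
[Ag^+] = 4.16 × 10^-5 × (398/467.9) = 3.539 × 10^-5 M
[PO4^3-] = 6.97 x 10^-5 × (69.9/467.9) = 1.041 × 10^-5 M
Ag3PO4(s) <=> 3 Ag^+ + PO4^3-, so Q = [Ag^+]^3[PO4^3-]
Q = (3.539 × 10^-5)^3(1.041 x 10^-5) = 4.61 × 10^-19
Q < Ksp, so no precipitate of Ag3PO4 forms.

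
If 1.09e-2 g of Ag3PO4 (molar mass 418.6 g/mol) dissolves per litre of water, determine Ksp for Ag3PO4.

1.24 × 10^-17

Molar solubility s = (1.09 x 10^-2 g/L) / (418.6 g/mol) = 2.604 × 10^-5 M.
Ag3PO4(s) ⇌ 3 Ag^+(aq) + PO4^3-(aq)
With molar solubility s: [Ag^+] = 3s, [PO4^3-] = s.
Ksp = [Ag^+]^3[PO4^3-]
So Ksp = (3s)^3 × s = 27s^4
Ksp = 27 × (2.604 x 10^-5)^4 = 1.24 × 10^-17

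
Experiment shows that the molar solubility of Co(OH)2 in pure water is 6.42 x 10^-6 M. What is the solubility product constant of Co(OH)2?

Co(OH)2(s) <=> Co^2+(aq) + 2 OH^-(aq)
Let s = molar solubility. Then [Co^2+] = s and [OH^-] = 2s.
Ksp = [Co^2+][OH^-]^2
So Ksp = s × (2s)^2 = 4s^3
Ksp = 4 × (6.42 x 10^-6)^3 = 1.06 × 10^-15

1.06 x 10^-15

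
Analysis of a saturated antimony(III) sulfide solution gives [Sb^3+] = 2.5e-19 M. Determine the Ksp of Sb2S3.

Ksp ≈ 3.3e-93

Sb2S3(s) <=> 2 Sb^3+(aq) + 3 S^2-(aq)
Stoichiometry gives [S^2-] = (3/2)[Sb^3+] = 3.75 × 10^-19 M.
Ksp = [Sb^3+]^2[S^2-]^3
Ksp = (2.5 x 10^-19)^2 × (3.75 × 10^-19)^3 = 3.3 × 10^-93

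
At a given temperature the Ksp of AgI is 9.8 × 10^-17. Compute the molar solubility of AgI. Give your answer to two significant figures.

9.9 × 10^-9 M

AgI(s) ⇌ Ag^+(aq) + I^-(aq)
Ksp = [Ag^+][I^-]
For each mole of AgI that dissolves: [Ag^+] = s, [I^-] = s.
Ksp = (s)(s) = s^2
s = (9.8 × 10^-17)^(1/2) = 9.9 × 10^-9 M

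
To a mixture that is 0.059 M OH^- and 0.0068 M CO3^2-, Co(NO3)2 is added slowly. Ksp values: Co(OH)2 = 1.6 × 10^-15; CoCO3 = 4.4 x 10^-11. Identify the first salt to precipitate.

Precipitation of each salt starts when its ion product equals its Ksp.
For Co(OH)2: 1.6 × 10^-15 = (0.059)^2 × [Co^2+]  ⇒  [Co^2+] = 4.6 x 10^-13 M.
For CoCO3: 4.4 x 10^-11 = 0.0068 × [Co^2+]  ⇒  [Co^2+] = 6.5 x 10^-9 M.
The salt with the lower threshold [Co^2+] precipitates first: Co(OH)2.

Co(OH)2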